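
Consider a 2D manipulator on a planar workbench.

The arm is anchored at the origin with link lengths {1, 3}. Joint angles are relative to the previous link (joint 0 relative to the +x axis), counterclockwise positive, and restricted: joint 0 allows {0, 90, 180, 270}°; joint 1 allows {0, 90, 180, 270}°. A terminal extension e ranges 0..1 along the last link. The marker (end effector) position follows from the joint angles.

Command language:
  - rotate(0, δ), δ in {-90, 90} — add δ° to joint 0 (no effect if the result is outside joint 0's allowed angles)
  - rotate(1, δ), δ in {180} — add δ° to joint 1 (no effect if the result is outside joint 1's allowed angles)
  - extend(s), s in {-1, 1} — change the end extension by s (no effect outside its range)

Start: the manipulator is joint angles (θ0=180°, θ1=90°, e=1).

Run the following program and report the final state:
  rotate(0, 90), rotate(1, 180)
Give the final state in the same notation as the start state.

joint angles (θ0=270°, θ1=270°, e=1)

start: joint angles (θ0=180°, θ1=90°, e=1)
t=1 rotate(0, 90) ⇒ joint angles (θ0=270°, θ1=90°, e=1)
t=2 rotate(1, 180) ⇒ joint angles (θ0=270°, θ1=270°, e=1)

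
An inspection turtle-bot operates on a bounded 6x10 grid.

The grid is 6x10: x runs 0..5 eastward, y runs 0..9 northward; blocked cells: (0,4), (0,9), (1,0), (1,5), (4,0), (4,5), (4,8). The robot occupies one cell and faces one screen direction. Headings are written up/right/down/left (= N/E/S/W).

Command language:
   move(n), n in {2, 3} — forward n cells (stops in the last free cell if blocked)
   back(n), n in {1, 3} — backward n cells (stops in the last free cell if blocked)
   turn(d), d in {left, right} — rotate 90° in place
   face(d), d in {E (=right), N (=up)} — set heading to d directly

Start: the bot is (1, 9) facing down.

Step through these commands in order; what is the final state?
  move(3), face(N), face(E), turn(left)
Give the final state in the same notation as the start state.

(1, 6) facing up

initial: (1, 9) facing down
t=1 move(3) ⇒ (1, 6) facing down
t=2 face(N) ⇒ (1, 6) facing up
t=3 face(E) ⇒ (1, 6) facing right
t=4 turn(left) ⇒ (1, 6) facing up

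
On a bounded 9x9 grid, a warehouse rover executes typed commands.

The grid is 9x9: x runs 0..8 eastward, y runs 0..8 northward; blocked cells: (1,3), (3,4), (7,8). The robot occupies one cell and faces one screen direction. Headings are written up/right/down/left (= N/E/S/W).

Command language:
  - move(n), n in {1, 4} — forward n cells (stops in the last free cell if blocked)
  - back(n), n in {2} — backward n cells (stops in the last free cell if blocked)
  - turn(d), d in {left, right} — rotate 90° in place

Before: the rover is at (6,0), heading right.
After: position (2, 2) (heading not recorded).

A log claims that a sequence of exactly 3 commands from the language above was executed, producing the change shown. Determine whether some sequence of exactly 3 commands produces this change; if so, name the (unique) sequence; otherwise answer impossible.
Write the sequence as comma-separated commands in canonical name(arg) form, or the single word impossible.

checked all 3-command options: none fits.

impossible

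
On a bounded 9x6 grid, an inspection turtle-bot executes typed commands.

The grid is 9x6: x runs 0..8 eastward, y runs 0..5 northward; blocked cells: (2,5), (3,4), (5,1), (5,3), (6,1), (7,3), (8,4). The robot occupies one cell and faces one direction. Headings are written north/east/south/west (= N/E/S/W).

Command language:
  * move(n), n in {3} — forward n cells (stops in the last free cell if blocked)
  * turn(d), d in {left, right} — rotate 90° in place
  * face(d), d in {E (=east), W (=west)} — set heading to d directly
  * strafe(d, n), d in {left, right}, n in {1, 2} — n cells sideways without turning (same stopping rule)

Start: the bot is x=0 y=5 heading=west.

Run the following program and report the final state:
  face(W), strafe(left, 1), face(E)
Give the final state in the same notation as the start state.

x=0 y=4 heading=east

t0: x=0 y=5 heading=west
[1] after face(W): x=0 y=5 heading=west
[2] after strafe(left, 1): x=0 y=4 heading=west
[3] after face(E): x=0 y=4 heading=east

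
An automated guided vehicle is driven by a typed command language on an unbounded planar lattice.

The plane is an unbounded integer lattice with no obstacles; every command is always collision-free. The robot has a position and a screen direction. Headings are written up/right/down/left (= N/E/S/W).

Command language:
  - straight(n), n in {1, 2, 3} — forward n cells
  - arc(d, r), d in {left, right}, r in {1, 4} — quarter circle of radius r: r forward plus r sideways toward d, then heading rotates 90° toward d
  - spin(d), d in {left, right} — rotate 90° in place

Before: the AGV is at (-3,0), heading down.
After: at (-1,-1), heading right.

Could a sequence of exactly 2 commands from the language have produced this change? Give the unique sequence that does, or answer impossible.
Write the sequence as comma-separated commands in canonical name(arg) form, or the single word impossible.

arc(left, 1), straight(1)

key: position moved to (-1,-1) AND the heading swung to E — translation plus rotation needed
start: at (-3,0), heading down
t=1 arc(left, 1) ⇒ at (-2,-1), heading right
t=2 straight(1) ⇒ at (-1,-1), heading right
no other 2-command option fits: unique.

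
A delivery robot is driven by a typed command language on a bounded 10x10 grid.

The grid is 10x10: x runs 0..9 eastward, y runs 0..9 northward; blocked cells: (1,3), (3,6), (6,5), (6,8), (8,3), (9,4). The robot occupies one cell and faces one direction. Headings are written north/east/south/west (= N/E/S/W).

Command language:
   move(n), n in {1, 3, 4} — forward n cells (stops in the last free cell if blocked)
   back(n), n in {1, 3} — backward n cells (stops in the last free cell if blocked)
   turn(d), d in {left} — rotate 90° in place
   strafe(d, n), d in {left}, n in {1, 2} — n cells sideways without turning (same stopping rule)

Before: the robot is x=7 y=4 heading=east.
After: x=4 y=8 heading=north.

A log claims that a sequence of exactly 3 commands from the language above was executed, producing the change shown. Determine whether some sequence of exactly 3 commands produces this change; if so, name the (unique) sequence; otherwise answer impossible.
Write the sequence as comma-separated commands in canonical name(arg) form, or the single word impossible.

key: cell and facing (now N) both changed — the 3 commands mix motion and turning
begin: x=7 y=4 heading=east
step 1 (back(3)): x=4 y=4 heading=east
step 2 (turn(left)): x=4 y=4 heading=north
step 3 (move(4)): x=4 y=8 heading=north
no other 3-command option fits: unique.

back(3), turn(left), move(4)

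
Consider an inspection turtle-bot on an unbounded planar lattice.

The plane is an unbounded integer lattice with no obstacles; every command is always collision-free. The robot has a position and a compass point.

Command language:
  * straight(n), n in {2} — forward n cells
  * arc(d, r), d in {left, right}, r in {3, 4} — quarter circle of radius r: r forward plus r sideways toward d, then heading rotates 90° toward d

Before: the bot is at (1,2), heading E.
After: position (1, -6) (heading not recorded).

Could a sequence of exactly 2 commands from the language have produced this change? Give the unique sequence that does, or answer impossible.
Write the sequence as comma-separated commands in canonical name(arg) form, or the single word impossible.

arc(right, 4), arc(right, 4)

from: at (1,2), heading E
1. arc(right, 4) → at (5,-2), heading S
2. arc(right, 4) → at (1,-6), heading W
all 25 alternatives checked — unique.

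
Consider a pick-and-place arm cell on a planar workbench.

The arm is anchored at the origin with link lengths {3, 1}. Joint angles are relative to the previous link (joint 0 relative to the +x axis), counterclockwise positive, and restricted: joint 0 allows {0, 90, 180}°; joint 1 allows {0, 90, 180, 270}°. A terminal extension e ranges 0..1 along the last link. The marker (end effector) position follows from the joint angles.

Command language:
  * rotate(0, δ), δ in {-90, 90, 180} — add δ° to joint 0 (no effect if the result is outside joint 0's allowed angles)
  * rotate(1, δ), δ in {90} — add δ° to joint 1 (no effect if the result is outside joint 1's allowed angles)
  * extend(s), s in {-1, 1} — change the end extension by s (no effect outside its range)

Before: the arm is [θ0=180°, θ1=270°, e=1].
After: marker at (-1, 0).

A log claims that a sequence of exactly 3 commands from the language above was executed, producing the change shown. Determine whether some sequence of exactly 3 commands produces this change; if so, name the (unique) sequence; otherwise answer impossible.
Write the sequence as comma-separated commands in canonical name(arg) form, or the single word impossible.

rotate(1, 90), rotate(1, 90), rotate(1, 90)

t0: [θ0=180°, θ1=270°, e=1]
[1] after rotate(1, 90): [θ0=180°, θ1=0°, e=1]
[2] after rotate(1, 90): [θ0=180°, θ1=90°, e=1]
[3] after rotate(1, 90): [θ0=180°, θ1=180°, e=1]
all 216 alternatives checked — unique.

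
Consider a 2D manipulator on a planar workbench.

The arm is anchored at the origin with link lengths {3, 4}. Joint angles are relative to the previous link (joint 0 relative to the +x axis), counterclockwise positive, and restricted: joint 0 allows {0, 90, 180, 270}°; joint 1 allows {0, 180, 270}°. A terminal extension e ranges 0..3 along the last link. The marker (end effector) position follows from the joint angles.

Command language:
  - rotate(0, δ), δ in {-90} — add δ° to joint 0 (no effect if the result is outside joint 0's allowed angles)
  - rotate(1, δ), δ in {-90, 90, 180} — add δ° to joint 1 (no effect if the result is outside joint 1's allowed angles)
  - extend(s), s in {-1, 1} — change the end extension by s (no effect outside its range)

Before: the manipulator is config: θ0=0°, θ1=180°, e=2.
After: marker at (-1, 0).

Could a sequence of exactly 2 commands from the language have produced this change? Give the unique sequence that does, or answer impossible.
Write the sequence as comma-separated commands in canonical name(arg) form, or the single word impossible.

extend(-1), extend(-1)

begin: config: θ0=0°, θ1=180°, e=2
t=1 extend(-1) ⇒ config: θ0=0°, θ1=180°, e=1
t=2 extend(-1) ⇒ config: θ0=0°, θ1=180°, e=0
no other 2-command option fits: unique.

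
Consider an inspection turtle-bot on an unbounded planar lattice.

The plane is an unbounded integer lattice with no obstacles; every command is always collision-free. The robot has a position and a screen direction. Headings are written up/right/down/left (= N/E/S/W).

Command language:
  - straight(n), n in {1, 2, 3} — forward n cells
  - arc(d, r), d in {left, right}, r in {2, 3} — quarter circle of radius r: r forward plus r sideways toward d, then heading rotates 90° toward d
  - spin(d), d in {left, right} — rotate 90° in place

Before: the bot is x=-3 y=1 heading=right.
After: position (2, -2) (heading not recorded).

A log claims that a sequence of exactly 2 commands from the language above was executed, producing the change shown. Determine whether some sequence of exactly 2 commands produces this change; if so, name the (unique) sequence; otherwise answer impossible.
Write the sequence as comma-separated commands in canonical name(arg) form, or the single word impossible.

key: running arc(right, 3) before straight(2) would end elsewhere — order is forced
start: x=-3 y=1 heading=right
t=1 straight(2) ⇒ x=-1 y=1 heading=right
t=2 arc(right, 3) ⇒ x=2 y=-2 heading=down
no rival 2-sequence matches.

straight(2), arc(right, 3)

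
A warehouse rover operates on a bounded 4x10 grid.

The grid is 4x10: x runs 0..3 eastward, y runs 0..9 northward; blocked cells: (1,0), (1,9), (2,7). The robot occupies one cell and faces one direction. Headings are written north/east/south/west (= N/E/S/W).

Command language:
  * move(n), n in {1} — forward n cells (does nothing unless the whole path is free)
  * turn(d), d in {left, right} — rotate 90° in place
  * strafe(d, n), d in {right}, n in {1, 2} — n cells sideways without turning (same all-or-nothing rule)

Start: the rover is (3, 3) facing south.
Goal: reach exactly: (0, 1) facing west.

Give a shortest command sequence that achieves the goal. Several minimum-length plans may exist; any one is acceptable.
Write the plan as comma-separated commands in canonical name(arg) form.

initial: (3, 3) facing south
step 1 (move(1)): (3, 2) facing south
step 2 (move(1)): (3, 1) facing south
step 3 (strafe(right, 2)): (1, 1) facing south
step 4 (turn(right)): (1, 1) facing west
step 5 (move(1)): (0, 1) facing west
shorter routes all fall short; 5 is best.

move(1), move(1), strafe(right, 2), turn(right), move(1)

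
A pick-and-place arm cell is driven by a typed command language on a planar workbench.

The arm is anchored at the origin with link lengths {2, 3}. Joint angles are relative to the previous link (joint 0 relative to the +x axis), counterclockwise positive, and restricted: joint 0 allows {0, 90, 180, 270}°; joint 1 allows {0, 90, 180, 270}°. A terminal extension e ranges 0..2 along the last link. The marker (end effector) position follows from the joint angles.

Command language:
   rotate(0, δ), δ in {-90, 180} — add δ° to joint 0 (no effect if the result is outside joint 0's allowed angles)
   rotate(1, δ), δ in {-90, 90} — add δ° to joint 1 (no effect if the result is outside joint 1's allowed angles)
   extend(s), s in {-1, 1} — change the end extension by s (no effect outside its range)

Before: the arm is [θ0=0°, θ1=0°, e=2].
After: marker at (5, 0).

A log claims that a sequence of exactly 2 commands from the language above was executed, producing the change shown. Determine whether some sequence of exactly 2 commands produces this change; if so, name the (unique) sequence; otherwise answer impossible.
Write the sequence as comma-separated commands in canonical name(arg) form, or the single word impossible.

start: [θ0=0°, θ1=0°, e=2]
[1] after extend(-1): [θ0=0°, θ1=0°, e=1]
[2] after extend(-1): [θ0=0°, θ1=0°, e=0]
no rival 2-sequence matches.

extend(-1), extend(-1)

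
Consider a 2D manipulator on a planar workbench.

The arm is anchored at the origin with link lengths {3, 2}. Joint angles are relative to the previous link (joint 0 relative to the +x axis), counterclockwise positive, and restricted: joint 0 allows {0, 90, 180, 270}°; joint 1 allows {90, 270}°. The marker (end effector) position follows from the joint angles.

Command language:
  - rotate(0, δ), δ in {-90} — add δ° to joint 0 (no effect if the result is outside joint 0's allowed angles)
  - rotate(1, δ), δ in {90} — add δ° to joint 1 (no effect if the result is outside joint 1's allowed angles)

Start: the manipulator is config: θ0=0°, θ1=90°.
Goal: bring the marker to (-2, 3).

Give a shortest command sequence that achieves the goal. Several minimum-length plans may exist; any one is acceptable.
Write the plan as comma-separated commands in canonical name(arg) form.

rotate(0, -90), rotate(0, -90), rotate(0, -90)

begin: config: θ0=0°, θ1=90°
[1] after rotate(0, -90): config: θ0=270°, θ1=90°
[2] after rotate(0, -90): config: θ0=180°, θ1=90°
[3] after rotate(0, -90): config: θ0=90°, θ1=90°
nothing shorter than 3 reaches the goal.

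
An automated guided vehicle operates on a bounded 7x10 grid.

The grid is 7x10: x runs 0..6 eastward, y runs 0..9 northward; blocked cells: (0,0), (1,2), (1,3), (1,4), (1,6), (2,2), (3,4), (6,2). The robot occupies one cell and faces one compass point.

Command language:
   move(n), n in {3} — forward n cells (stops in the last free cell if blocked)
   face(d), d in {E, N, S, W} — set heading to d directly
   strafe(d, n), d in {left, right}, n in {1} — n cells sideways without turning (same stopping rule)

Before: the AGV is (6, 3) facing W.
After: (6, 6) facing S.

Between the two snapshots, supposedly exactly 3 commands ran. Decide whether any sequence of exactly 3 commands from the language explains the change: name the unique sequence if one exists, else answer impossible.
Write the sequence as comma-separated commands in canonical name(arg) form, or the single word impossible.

key: order matters: swapping face(N) and face(S) lands elsewhere
initial: (6, 3) facing W
step 1 (face(N)): (6, 3) facing N
step 2 (move(3)): (6, 6) facing N
step 3 (face(S)): (6, 6) facing S
no other 3-command option fits: unique.

face(N), move(3), face(S)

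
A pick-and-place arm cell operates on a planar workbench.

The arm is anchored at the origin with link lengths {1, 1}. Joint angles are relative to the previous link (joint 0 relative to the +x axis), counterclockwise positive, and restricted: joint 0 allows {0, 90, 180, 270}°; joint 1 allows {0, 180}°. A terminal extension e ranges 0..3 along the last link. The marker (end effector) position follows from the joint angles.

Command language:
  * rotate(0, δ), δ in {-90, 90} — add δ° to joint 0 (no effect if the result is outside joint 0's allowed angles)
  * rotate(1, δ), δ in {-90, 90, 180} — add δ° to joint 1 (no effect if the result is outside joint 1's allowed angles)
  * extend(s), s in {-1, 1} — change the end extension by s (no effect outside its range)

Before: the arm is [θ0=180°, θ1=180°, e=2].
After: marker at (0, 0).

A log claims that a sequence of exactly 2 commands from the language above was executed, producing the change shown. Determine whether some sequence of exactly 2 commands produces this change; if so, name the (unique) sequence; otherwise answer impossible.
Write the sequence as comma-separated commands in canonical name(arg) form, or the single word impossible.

extend(-1), extend(-1)

initial: [θ0=180°, θ1=180°, e=2]
[1] after extend(-1): [θ0=180°, θ1=180°, e=1]
[2] after extend(-1): [θ0=180°, θ1=180°, e=0]
all 49 alternatives checked — unique.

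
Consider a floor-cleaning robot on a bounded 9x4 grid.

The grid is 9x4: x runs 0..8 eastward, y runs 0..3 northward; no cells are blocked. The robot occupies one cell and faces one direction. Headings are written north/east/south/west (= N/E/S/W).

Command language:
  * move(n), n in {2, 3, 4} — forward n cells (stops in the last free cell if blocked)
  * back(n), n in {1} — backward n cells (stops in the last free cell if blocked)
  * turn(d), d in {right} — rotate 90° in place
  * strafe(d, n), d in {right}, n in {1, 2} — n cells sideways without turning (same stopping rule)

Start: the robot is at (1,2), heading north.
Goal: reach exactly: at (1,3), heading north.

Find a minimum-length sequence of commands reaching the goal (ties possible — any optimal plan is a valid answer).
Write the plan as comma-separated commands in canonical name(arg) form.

move(3)

from: at (1,2), heading north
1. move(3) → at (1,3), heading north
minimal: 1 command(s), checked below 1.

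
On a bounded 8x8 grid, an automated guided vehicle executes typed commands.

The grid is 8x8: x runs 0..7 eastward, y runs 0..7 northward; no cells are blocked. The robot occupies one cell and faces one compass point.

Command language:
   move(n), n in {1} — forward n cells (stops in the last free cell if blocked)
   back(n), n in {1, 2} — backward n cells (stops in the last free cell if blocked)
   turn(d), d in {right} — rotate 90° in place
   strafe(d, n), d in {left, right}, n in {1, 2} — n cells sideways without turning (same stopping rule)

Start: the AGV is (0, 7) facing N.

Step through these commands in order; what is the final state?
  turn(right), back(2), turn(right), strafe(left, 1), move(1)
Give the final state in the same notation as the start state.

(1, 6) facing S

t0: (0, 7) facing N
1. turn(right) → (0, 7) facing E
2. back(2) → (0, 7) facing E
3. turn(right) → (0, 7) facing S
4. strafe(left, 1) → (1, 7) facing S
5. move(1) → (1, 6) facing S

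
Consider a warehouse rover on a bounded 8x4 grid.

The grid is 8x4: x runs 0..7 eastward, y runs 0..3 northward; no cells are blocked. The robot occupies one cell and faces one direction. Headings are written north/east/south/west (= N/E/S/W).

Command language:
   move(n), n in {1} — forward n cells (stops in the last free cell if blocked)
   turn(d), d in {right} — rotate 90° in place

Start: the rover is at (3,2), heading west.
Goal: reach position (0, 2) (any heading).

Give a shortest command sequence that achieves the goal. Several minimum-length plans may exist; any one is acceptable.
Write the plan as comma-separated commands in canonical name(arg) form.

move(1), move(1), move(1)

from: at (3,2), heading west
1. move(1) → at (2,2), heading west
2. move(1) → at (1,2), heading west
3. move(1) → at (0,2), heading west
minimal: 3 command(s), checked below 3.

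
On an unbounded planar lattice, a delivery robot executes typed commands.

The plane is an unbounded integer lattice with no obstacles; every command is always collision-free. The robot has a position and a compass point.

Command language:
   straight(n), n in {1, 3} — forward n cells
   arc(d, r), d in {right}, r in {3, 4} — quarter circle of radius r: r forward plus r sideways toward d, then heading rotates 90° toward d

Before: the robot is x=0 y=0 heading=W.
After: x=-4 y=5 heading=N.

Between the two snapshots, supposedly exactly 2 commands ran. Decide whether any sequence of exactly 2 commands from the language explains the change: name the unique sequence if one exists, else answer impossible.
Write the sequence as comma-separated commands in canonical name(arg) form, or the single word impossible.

key: position moved to (-4,5) AND the heading swung to N — translation plus rotation needed
start: x=0 y=0 heading=W
t=1 arc(right, 4) ⇒ x=-4 y=4 heading=N
t=2 straight(1) ⇒ x=-4 y=5 heading=N
no rival 2-sequence matches.

arc(right, 4), straight(1)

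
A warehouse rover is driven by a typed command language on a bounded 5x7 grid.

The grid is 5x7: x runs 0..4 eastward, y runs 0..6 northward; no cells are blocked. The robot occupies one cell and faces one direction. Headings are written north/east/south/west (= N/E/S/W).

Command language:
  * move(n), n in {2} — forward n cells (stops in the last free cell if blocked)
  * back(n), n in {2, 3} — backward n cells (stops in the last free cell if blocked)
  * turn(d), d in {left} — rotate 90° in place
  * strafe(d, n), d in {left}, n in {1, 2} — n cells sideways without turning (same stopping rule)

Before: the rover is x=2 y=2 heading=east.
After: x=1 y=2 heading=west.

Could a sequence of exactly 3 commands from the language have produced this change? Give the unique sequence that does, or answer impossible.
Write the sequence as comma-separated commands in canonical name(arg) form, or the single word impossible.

key: cell and facing (now W) both changed — the 3 commands mix motion and turning
t0: x=2 y=2 heading=east
1. turn(left) → x=2 y=2 heading=north
2. strafe(left, 1) → x=1 y=2 heading=north
3. turn(left) → x=1 y=2 heading=west
uniquely the one of 216 3-step routes that fits.

turn(left), strafe(left, 1), turn(left)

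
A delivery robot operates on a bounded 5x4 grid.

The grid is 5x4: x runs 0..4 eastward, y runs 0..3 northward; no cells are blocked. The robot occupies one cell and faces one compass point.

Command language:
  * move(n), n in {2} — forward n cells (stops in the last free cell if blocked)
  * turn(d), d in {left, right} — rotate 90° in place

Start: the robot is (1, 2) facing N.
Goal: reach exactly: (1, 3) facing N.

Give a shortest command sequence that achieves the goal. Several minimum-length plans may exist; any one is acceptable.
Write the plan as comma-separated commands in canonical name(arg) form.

move(2)

begin: (1, 2) facing N
step 1 (move(2)): (1, 3) facing N
no 0-step plan works, so 1 is optimal.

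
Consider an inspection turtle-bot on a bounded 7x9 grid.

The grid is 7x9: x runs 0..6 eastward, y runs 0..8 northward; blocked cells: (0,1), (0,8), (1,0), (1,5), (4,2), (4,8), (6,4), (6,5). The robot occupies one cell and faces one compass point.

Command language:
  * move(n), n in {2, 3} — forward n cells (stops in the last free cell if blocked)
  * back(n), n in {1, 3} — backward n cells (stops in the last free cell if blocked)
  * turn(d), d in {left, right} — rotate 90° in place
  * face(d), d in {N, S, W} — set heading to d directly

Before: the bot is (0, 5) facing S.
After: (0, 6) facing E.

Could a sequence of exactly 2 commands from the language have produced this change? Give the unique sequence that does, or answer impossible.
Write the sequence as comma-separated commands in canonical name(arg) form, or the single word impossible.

key: position moved to (0,6) AND the heading swung to E — translation plus rotation needed
initial: (0, 5) facing S
t=1 back(1) ⇒ (0, 6) facing S
t=2 turn(left) ⇒ (0, 6) facing E
uniquely the one of 81 2-step routes that fits.

back(1), turn(left)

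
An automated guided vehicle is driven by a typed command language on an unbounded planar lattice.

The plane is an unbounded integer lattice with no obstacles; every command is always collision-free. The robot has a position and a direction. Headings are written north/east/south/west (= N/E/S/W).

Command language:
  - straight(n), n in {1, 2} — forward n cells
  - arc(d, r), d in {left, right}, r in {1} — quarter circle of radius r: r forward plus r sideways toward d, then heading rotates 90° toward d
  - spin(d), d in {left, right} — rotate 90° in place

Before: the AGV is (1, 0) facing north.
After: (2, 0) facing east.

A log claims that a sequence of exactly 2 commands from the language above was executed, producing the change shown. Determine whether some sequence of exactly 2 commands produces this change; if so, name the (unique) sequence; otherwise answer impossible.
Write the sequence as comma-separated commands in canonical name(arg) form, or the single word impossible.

key: order matters: swapping spin(right) and straight(1) lands elsewhere
t0: (1, 0) facing north
[1] after spin(right): (1, 0) facing east
[2] after straight(1): (2, 0) facing east
no other 2-command option fits: unique.

spin(right), straight(1)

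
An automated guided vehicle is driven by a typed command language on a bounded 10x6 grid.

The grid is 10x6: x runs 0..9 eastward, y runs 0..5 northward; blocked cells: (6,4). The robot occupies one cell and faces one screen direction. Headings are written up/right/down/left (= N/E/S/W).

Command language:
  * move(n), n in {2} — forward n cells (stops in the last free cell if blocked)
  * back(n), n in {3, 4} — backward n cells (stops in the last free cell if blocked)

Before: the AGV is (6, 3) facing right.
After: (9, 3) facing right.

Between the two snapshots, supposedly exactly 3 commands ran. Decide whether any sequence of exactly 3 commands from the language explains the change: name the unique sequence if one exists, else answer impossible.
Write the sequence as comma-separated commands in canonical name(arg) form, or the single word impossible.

move(2), move(2), move(2)

key: the second move(2) runs into the grid edge before its full distance
t0: (6, 3) facing right
step 1 (move(2)): (8, 3) facing right
step 2 (move(2)): (9, 3) facing right
step 3 (move(2)): (9, 3) facing right
uniquely the one of 27 3-step routes that fits.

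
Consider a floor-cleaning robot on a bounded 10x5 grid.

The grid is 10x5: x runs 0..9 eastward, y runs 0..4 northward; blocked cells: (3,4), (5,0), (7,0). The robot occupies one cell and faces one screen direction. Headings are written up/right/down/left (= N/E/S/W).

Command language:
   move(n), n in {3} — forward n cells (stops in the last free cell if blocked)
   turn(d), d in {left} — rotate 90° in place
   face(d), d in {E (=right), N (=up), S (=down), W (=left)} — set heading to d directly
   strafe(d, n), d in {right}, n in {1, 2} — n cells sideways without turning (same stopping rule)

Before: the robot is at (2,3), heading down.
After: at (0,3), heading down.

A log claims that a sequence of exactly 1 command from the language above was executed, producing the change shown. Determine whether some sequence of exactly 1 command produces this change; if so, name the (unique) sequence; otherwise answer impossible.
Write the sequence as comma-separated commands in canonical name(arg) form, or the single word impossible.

key: still facing S — the one step turns nothing
initial: at (2,3), heading down
1. strafe(right, 2) → at (0,3), heading down
no other 1-command option fits: unique.

strafe(right, 2)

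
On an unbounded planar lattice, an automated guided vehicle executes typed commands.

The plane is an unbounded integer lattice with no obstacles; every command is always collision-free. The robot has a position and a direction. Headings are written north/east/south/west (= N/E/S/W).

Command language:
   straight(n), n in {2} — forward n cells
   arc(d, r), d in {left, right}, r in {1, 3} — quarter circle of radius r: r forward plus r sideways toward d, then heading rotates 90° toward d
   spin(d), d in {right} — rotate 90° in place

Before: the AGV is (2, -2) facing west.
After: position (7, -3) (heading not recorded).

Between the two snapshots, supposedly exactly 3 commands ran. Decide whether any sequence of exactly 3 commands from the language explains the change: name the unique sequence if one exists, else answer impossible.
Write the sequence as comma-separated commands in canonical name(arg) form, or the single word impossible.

key: order matters: swapping arc(left, 1) and arc(left, 3) lands elsewhere
start: (2, -2) facing west
[1] after arc(left, 1): (1, -3) facing south
[2] after arc(left, 3): (4, -6) facing east
[3] after arc(left, 3): (7, -3) facing north
uniquely the one of 216 3-step routes that fits.

arc(left, 1), arc(left, 3), arc(left, 3)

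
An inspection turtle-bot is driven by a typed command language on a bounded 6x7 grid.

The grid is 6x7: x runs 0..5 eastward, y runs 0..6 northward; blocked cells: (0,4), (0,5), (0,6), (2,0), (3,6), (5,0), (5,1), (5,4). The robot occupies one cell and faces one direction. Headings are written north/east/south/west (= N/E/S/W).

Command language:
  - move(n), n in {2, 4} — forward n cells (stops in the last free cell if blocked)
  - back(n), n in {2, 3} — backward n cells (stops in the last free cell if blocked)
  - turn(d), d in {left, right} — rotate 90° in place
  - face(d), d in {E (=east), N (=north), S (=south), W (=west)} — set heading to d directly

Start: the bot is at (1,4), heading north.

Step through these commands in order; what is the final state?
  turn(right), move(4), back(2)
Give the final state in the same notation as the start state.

at (2,4), heading east

t0: at (1,4), heading north
step 1 (turn(right)): at (1,4), heading east
step 2 (move(4)): at (4,4), heading east
step 3 (back(2)): at (2,4), heading east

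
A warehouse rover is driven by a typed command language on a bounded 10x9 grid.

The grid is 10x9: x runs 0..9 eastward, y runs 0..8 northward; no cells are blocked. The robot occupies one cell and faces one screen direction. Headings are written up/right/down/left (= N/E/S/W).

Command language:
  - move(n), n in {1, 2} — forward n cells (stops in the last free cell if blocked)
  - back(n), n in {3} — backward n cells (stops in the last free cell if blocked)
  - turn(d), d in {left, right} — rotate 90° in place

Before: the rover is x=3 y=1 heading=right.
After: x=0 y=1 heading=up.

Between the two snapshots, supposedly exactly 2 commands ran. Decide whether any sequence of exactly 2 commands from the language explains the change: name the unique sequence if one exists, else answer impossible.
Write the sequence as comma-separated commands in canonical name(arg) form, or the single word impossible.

back(3), turn(left)

key: running turn(left) before back(3) would end elsewhere — order is forced
start: x=3 y=1 heading=right
t=1 back(3) ⇒ x=0 y=1 heading=right
t=2 turn(left) ⇒ x=0 y=1 heading=up
uniquely the one of 25 2-step routes that fits.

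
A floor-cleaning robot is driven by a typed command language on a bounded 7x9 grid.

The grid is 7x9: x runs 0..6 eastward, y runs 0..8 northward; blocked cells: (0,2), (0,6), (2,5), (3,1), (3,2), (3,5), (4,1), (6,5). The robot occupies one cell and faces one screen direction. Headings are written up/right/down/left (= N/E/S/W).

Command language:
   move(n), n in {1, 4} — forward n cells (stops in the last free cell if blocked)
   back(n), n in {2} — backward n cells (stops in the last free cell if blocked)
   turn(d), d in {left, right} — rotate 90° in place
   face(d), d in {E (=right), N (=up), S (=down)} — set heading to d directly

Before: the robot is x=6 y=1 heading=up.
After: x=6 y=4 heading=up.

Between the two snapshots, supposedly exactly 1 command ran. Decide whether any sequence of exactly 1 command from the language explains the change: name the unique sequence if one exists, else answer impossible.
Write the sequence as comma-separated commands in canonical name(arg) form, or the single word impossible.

move(4)

key: heading stays N — the single command does not turn
initial: x=6 y=1 heading=up
t=1 move(4) ⇒ x=6 y=4 heading=up
all 8 alternatives checked — unique.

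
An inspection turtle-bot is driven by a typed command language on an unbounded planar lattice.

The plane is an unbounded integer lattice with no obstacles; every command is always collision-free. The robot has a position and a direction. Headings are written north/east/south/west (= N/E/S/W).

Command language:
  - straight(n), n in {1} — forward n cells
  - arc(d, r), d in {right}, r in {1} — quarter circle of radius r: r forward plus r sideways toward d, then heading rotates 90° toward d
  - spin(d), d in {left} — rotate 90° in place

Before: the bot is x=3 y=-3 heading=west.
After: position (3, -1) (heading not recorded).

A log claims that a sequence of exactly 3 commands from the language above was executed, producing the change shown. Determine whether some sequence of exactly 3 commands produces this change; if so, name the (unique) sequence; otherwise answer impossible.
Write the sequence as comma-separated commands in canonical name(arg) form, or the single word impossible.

arc(right, 1), arc(right, 1), spin(left)

key: running spin(left) before arc(right, 1) would end elsewhere — order is forced
t0: x=3 y=-3 heading=west
t=1 arc(right, 1) ⇒ x=2 y=-2 heading=north
t=2 arc(right, 1) ⇒ x=3 y=-1 heading=east
t=3 spin(left) ⇒ x=3 y=-1 heading=north
uniquely the one of 27 3-step routes that fits.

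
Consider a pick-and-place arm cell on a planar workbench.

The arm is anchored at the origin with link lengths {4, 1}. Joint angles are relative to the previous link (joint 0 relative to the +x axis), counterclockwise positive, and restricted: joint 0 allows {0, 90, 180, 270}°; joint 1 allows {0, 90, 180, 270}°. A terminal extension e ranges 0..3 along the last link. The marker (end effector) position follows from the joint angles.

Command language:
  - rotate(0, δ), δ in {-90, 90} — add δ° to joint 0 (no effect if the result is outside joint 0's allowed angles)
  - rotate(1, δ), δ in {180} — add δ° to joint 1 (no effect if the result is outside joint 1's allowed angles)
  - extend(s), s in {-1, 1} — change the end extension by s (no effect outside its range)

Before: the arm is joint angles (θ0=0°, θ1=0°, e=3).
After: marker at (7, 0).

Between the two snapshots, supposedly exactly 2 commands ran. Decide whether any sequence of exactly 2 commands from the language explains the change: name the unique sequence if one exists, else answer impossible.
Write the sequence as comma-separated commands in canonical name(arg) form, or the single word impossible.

key: running extend(-1) before extend(1) would end elsewhere — order is forced
from: joint angles (θ0=0°, θ1=0°, e=3)
1. extend(1) → joint angles (θ0=0°, θ1=0°, e=3)
2. extend(-1) → joint angles (θ0=0°, θ1=0°, e=2)
no other 2-command option fits: unique.

extend(1), extend(-1)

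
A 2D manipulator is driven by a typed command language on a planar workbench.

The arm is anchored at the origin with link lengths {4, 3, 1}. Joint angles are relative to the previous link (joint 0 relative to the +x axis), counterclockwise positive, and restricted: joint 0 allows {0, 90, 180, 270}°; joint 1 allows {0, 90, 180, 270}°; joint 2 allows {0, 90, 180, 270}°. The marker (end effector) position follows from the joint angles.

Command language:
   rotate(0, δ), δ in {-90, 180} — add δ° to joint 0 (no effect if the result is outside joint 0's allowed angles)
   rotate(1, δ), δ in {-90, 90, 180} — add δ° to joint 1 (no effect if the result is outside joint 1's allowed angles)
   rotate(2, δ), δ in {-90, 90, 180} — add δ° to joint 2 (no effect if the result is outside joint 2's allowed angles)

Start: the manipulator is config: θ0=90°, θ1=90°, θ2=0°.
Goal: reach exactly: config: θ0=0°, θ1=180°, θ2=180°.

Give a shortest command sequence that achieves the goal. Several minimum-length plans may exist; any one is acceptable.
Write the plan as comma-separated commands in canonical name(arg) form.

rotate(2, 180), rotate(0, -90), rotate(1, 90)

from: config: θ0=90°, θ1=90°, θ2=0°
1. rotate(2, 180) → config: θ0=90°, θ1=90°, θ2=180°
2. rotate(0, -90) → config: θ0=0°, θ1=90°, θ2=180°
3. rotate(1, 90) → config: θ0=0°, θ1=180°, θ2=180°
no 2-step plan works, so 3 is optimal.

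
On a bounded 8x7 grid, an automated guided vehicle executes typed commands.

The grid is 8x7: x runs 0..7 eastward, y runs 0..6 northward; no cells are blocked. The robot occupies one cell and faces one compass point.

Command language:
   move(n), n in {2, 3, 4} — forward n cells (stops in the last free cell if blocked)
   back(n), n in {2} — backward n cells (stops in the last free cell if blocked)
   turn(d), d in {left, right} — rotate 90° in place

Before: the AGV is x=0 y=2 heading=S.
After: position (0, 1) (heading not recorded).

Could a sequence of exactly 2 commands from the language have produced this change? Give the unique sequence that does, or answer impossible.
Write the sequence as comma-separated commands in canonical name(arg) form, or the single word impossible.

key: running move(3) before back(2) would end elsewhere — order is forced
initial: x=0 y=2 heading=S
1. back(2) → x=0 y=4 heading=S
2. move(3) → x=0 y=1 heading=S
no other 2-command option fits: unique.

back(2), move(3)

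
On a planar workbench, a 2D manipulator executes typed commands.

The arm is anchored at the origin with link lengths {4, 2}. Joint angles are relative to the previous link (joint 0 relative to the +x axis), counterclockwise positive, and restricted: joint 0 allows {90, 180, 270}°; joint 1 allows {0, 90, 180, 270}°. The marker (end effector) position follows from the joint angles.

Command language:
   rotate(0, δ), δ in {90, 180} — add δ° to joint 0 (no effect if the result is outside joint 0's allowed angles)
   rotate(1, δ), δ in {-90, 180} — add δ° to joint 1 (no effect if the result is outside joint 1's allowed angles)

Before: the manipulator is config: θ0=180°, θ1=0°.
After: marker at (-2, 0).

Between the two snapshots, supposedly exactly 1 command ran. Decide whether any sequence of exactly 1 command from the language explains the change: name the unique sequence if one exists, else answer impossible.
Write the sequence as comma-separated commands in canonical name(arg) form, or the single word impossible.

rotate(1, 180)

start: config: θ0=180°, θ1=0°
1. rotate(1, 180) → config: θ0=180°, θ1=180°
uniquely the one of 4 1-step routes that fits.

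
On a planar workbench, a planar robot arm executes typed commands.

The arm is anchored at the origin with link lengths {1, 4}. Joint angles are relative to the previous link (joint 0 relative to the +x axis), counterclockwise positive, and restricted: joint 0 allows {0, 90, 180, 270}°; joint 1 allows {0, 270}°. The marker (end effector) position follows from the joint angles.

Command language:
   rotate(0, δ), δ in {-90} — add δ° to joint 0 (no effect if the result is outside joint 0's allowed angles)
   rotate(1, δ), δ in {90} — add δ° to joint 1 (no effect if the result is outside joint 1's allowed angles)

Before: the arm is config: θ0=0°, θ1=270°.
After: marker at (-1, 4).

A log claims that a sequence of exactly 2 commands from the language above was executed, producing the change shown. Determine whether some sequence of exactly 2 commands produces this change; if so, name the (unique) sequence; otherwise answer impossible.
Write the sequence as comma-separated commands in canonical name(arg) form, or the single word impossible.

start: config: θ0=0°, θ1=270°
[1] after rotate(0, -90): config: θ0=270°, θ1=270°
[2] after rotate(0, -90): config: θ0=180°, θ1=270°
no rival 2-sequence matches.

rotate(0, -90), rotate(0, -90)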